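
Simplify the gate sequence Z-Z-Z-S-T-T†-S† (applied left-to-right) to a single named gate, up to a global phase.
Z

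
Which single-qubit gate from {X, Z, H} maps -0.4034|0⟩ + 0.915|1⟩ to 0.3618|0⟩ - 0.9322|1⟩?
H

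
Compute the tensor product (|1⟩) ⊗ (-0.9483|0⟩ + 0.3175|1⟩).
-0.9483|10⟩ + 0.3175|11⟩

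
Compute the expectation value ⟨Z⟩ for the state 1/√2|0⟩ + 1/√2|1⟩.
0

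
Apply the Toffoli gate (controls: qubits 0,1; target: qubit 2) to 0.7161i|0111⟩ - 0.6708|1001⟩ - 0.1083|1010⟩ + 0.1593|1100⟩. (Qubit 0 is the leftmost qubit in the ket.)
0.7161i|0111⟩ - 0.6708|1001⟩ - 0.1083|1010⟩ + 0.1593|1110⟩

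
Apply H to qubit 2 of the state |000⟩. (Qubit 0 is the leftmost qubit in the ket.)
1/√2|000⟩ + 1/√2|001⟩

H on qubit 2 mixes each pair of kets that differ only in qubit 2: amplitudes (a, b) of (|…0…⟩, |…1…⟩) become ((a + b)/√2, (a − b)/√2). Kets absent from the input have amplitude 0.
(|000⟩, |001⟩): (a, b) = (1, 0) → (1/√2, 1/√2)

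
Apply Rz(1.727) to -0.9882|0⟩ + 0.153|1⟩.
(-0.6421 + 0.7512i)|0⟩ + (0.09942 + 0.1163i)|1⟩

Rz(1.727) = [[e^(−iθ/2), 0], [0, e^(iθ/2)]] with e^(±iθ/2) = cos(θ/2) ± i·sin(θ/2); θ = 1.727, cos(θ/2) ≈ 0.649781, sin(θ/2) ≈ 0.760121.
With a = amp(|0⟩) = -0.9882 and b = amp(|1⟩) = 0.153:
new amp(|0⟩) = (0.649781 - 0.760121i)·a = (-0.6421 + 0.7512i)
new amp(|1⟩) = (0.649781 + 0.760121i)·b = (0.09942 + 0.1163i)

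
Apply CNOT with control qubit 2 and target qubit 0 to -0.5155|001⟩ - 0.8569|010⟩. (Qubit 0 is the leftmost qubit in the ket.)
-0.8569|010⟩ - 0.5155|101⟩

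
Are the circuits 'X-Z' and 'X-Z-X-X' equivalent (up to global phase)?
Yes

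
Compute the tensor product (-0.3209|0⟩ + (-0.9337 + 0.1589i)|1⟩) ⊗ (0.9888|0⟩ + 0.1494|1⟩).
-0.3173|00⟩ - 0.04794|01⟩ + (-0.9232 + 0.1571i)|10⟩ + (-0.1395 + 0.02374i)|11⟩

amp(|b₁b₂…⟩) = product of the factor amplitudes for bits b₁, b₂, …; only kets whose every factor amplitude is nonzero survive.
|00⟩: (-0.3209)(0.9888) = -0.3173
|01⟩: (-0.3209)(0.1494) = -0.04794
|10⟩: (-0.9337 + 0.1589i)(0.9888) = (-0.9232 + 0.1571i)
|11⟩: (-0.9337 + 0.1589i)(0.1494) = (-0.1395 + 0.02374i)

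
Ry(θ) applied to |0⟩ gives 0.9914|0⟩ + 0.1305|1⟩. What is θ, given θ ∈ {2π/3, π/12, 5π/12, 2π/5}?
π/12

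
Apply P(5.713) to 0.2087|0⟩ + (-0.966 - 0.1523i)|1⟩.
0.2087|0⟩ + (-0.8954 + 0.3932i)|1⟩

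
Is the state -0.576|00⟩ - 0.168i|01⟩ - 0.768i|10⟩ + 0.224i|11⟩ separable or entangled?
Entangled

Writing the state as a|00⟩ + b|01⟩ + c|10⟩ + d|11⟩, it is a product state iff ad − bc = 0.
Here (a, b, c, d) = (-0.576, -0.168i, -0.768i, 0.224i): ad − bc = (-0.576)(0.224i) − (-0.168i)(-0.768i) = (0.129 - 0.129i) ≠ 0, so the state is entangled.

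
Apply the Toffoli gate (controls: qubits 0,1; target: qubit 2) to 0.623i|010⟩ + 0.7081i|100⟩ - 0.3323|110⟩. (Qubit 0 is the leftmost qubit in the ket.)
0.623i|010⟩ + 0.7081i|100⟩ - 0.3323|111⟩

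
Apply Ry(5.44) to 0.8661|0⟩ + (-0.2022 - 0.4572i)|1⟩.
(-0.7075 + 0.1871i)|0⟩ + (0.5389 + 0.4172i)|1⟩

Ry(5.44) = [[cos(θ/2), −sin(θ/2)], [sin(θ/2), cos(θ/2)]]; θ = 5.44, cos(θ/2) ≈ -0.912438, sin(θ/2) ≈ 0.409214.
With a = amp(|0⟩) = 0.8661 and b = amp(|1⟩) = (-0.2022 - 0.4572i):
new amp(|0⟩) = (-0.912438)·a + (-0.409214)·b = (-0.7075 + 0.1871i)
new amp(|1⟩) = (0.409214)·a + (-0.912438)·b = (0.5389 + 0.4172i)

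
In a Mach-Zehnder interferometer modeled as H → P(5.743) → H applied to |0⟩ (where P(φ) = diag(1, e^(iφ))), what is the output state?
(0.9288 - 0.2571i)|0⟩ + (0.07119 + 0.2571i)|1⟩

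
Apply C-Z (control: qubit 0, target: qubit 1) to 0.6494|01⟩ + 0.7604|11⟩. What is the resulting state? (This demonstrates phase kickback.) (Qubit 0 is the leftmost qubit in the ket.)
0.6494|01⟩ - 0.7604|11⟩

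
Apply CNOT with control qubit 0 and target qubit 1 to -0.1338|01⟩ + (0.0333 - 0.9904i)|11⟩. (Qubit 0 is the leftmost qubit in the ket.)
-0.1338|01⟩ + (0.0333 - 0.9904i)|10⟩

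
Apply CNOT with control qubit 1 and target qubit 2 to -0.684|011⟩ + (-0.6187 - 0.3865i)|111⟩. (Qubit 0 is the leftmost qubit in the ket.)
-0.684|010⟩ + (-0.6187 - 0.3865i)|110⟩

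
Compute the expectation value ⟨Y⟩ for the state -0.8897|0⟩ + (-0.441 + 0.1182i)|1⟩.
-0.2103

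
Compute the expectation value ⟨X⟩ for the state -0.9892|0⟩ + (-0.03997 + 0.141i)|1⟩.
0.07908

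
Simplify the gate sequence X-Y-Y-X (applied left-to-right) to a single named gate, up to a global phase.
I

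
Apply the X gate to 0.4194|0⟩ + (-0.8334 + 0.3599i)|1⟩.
(-0.8334 + 0.3599i)|0⟩ + 0.4194|1⟩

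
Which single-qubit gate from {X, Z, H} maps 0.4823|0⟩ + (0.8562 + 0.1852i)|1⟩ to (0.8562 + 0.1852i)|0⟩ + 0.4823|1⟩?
X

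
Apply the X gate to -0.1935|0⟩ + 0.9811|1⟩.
0.9811|0⟩ - 0.1935|1⟩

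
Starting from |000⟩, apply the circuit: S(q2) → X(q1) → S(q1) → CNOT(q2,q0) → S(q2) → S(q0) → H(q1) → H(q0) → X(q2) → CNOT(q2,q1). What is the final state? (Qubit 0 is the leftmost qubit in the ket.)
-(1/2)i|001⟩ + (1/2)i|011⟩ - (1/2)i|101⟩ + (1/2)i|111⟩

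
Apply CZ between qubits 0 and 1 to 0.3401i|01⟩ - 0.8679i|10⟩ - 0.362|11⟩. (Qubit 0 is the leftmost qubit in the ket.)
0.3401i|01⟩ - 0.8679i|10⟩ + 0.362|11⟩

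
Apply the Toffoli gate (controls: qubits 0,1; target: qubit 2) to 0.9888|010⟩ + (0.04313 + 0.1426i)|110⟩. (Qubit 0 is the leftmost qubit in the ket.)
0.9888|010⟩ + (0.04313 + 0.1426i)|111⟩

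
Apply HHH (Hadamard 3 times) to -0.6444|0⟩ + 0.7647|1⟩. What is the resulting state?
0.08506|0⟩ - 0.9964|1⟩

H² = I, so H^3 = H: a single Hadamard. With (a, b) = (-0.6444, 0.7647), H gives ((a + b)/√2, (a − b)/√2) = (0.08506, -0.9964).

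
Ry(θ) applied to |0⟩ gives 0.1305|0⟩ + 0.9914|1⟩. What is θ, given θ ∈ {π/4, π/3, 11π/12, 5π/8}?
11π/12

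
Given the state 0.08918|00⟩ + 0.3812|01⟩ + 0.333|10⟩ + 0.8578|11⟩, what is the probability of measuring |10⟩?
0.1109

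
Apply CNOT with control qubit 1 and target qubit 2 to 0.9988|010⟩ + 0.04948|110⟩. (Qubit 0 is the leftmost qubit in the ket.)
0.9988|011⟩ + 0.04948|111⟩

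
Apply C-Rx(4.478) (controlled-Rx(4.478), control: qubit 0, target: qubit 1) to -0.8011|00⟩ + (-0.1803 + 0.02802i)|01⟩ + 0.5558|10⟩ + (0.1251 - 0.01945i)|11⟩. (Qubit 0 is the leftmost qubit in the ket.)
-0.8011|00⟩ + (-0.1803 + 0.02802i)|01⟩ + (-0.3596 - 0.0982i)|10⟩ + (-0.07751 - 0.4242i)|11⟩

C-Rx(4.478) leaves the control-|0⟩ kets |00⟩, |01⟩ unchanged and applies Rx(4.478) to qubit 1 on the control-|1⟩ pair (|10⟩, |11⟩).
Rx(4.478) = [[cos(θ/2), −i·sin(θ/2)], [−i·sin(θ/2), cos(θ/2)]]; θ = 4.478, cos(θ/2) ≈ -0.619577, sin(θ/2) ≈ 0.784936.
With a = amp(|10⟩) = 0.5558 and b = amp(|11⟩) = (0.1251 - 0.01945i):
new amp(|10⟩) = (-0.619577)·a + (-0.784936i)·b = (-0.3596 - 0.0982i)
new amp(|11⟩) = (-0.784936i)·a + (-0.619577)·b = (-0.07751 - 0.4242i)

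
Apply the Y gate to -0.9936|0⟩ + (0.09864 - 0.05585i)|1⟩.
(-0.05585 - 0.09864i)|0⟩ - 0.9936i|1⟩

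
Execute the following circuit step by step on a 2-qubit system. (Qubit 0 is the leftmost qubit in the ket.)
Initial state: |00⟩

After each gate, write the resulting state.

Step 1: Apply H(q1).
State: 1/√2|00⟩ + 1/√2|01⟩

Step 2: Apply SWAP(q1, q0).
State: 1/√2|00⟩ + 1/√2|10⟩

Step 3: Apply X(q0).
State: 1/√2|00⟩ + 1/√2|10⟩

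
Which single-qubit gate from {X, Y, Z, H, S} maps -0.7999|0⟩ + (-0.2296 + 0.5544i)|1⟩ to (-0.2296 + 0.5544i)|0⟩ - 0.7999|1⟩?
X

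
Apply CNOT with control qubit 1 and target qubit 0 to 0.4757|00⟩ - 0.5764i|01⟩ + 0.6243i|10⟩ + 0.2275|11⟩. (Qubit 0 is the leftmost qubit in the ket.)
0.4757|00⟩ + 0.2275|01⟩ + 0.6243i|10⟩ - 0.5764i|11⟩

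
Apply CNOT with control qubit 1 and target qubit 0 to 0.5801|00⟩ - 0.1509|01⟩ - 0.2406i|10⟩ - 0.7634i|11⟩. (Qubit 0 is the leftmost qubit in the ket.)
0.5801|00⟩ - 0.7634i|01⟩ - 0.2406i|10⟩ - 0.1509|11⟩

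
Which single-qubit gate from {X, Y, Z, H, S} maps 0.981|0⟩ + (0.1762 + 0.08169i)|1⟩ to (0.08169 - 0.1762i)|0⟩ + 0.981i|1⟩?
Y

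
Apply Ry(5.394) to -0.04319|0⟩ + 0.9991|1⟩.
-0.3907|0⟩ - 0.9205|1⟩

Ry(5.394) = [[cos(θ/2), −sin(θ/2)], [sin(θ/2), cos(θ/2)]]; θ = 5.394, cos(θ/2) ≈ -0.902786, sin(θ/2) ≈ 0.43009.
With a = amp(|0⟩) = -0.04319 and b = amp(|1⟩) = 0.9991:
new amp(|0⟩) = (-0.902786)·a + (-0.43009)·b = -0.3907
new amp(|1⟩) = (0.43009)·a + (-0.902786)·b = -0.9205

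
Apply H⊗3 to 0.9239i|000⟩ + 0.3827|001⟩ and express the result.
(0.1353 + 0.3266i)|000⟩ + (-0.1353 + 0.3266i)|001⟩ + (0.1353 + 0.3266i)|010⟩ + (-0.1353 + 0.3266i)|011⟩ + (0.1353 + 0.3266i)|100⟩ + (-0.1353 + 0.3266i)|101⟩ + (0.1353 + 0.3266i)|110⟩ + (-0.1353 + 0.3266i)|111⟩

H⊗3 gives amp(|y⟩) = (1/2√2) Σ_x (−1)^(x·y) amp(|x⟩), where x·y is the number of positions in which both x and y have a 1.
|000⟩: (0.9239i + 0.3827)/(2√2) = (0.1353 + 0.3266i)
|001⟩: (0.9239i - 0.3827)/(2√2) = (-0.1353 + 0.3266i)
|010⟩: (0.9239i + 0.3827)/(2√2) = (0.1353 + 0.3266i)
|011⟩: (0.9239i - 0.3827)/(2√2) = (-0.1353 + 0.3266i)
|100⟩: (0.9239i + 0.3827)/(2√2) = (0.1353 + 0.3266i)
|101⟩: (0.9239i - 0.3827)/(2√2) = (-0.1353 + 0.3266i)
|110⟩: (0.9239i + 0.3827)/(2√2) = (0.1353 + 0.3266i)
|111⟩: (0.9239i - 0.3827)/(2√2) = (-0.1353 + 0.3266i)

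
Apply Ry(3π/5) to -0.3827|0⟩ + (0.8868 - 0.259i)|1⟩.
(-0.9424 + 0.2095i)|0⟩ + (0.2116 - 0.1522i)|1⟩

Ry(3π/5) = [[cos(θ/2), −sin(θ/2)], [sin(θ/2), cos(θ/2)]]; θ = 3π/5, cos(θ/2) ≈ 0.587785, sin(θ/2) ≈ 0.809017.
With a = amp(|0⟩) = -0.3827 and b = amp(|1⟩) = (0.8868 - 0.259i):
new amp(|0⟩) = (0.587785)·a + (-0.809017)·b = (-0.9424 + 0.2095i)
new amp(|1⟩) = (0.809017)·a + (0.587785)·b = (0.2116 - 0.1522i)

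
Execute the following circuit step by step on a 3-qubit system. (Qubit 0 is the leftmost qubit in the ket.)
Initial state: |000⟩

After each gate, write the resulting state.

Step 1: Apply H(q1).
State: 1/√2|000⟩ + 1/√2|010⟩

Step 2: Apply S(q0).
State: 1/√2|000⟩ + 1/√2|010⟩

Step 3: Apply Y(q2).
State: (1/√2)i|001⟩ + (1/√2)i|011⟩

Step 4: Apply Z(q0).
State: (1/√2)i|001⟩ + (1/√2)i|011⟩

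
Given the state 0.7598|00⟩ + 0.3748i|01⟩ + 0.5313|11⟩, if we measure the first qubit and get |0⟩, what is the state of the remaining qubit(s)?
0.8968|0⟩ + 0.4424i|1⟩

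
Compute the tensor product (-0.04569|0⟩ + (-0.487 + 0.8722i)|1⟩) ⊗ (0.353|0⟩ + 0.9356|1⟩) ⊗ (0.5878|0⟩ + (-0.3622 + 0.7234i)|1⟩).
-0.00948|000⟩ + (0.005842 - 0.01167i)|001⟩ - 0.02513|010⟩ + (0.01548 - 0.03092i)|011⟩ + (-0.101 + 0.181i)|100⟩ + (-0.1605 - 0.2359i)|101⟩ + (-0.2678 + 0.4797i)|110⟩ + (-0.4253 - 0.6252i)|111⟩

amp(|b₁b₂…⟩) = product of the factor amplitudes for bits b₁, b₂, …; only kets whose every factor amplitude is nonzero survive.
|000⟩: (-0.04569)(0.353)(0.5878) = -0.00948
|001⟩: (-0.04569)(0.353)(-0.3622 + 0.7234i) = (0.005842 - 0.01167i)
|010⟩: (-0.04569)(0.9356)(0.5878) = -0.02513
|011⟩: (-0.04569)(0.9356)(-0.3622 + 0.7234i) = (0.01548 - 0.03092i)
|100⟩: (-0.487 + 0.8722i)(0.353)(0.5878) = (-0.101 + 0.181i)
|101⟩: (-0.487 + 0.8722i)(0.353)(-0.3622 + 0.7234i) = (-0.1605 - 0.2359i)
|110⟩: (-0.487 + 0.8722i)(0.9356)(0.5878) = (-0.2678 + 0.4797i)
|111⟩: (-0.487 + 0.8722i)(0.9356)(-0.3622 + 0.7234i) = (-0.4253 - 0.6252i)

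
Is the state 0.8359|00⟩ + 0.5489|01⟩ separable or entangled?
Separable

Writing the state as a|00⟩ + b|01⟩ + c|10⟩ + d|11⟩, it is a product state iff ad − bc = 0.
Here (a, b, c, d) = (0.8359, 0.5489, 0, 0): ad − bc = (0.8359)(0) − (0.5489)(0) = 0, so the state is separable.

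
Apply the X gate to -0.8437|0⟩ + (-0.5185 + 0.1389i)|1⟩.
(-0.5185 + 0.1389i)|0⟩ - 0.8437|1⟩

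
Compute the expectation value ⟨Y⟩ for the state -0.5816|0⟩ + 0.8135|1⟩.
0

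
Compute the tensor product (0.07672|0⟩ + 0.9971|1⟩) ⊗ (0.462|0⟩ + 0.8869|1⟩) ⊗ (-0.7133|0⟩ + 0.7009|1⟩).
-0.02528|000⟩ + 0.02484|001⟩ - 0.04854|010⟩ + 0.04769|011⟩ - 0.3286|100⟩ + 0.3229|101⟩ - 0.6308|110⟩ + 0.6198|111⟩

amp(|b₁b₂…⟩) = product of the factor amplitudes for bits b₁, b₂, …; only kets whose every factor amplitude is nonzero survive.
|000⟩: (0.07672)(0.462)(-0.7133) = -0.02528
|001⟩: (0.07672)(0.462)(0.7009) = 0.02484
|010⟩: (0.07672)(0.8869)(-0.7133) = -0.04854
|011⟩: (0.07672)(0.8869)(0.7009) = 0.04769
|100⟩: (0.9971)(0.462)(-0.7133) = -0.3286
|101⟩: (0.9971)(0.462)(0.7009) = 0.3229
|110⟩: (0.9971)(0.8869)(-0.7133) = -0.6308
|111⟩: (0.9971)(0.8869)(0.7009) = 0.6198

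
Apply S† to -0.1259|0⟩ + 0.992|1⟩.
-0.1259|0⟩ - 0.992i|1⟩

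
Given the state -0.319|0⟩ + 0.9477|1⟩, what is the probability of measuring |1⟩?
0.8981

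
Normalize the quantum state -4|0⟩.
-|0⟩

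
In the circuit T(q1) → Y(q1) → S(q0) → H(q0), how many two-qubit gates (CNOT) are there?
0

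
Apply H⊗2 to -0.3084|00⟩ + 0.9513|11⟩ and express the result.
0.3215|00⟩ - 0.6299|01⟩ - 0.6299|10⟩ + 0.3215|11⟩

H⊗2 gives amp(|y⟩) = (1/2) Σ_x (−1)^(x·y) amp(|x⟩), where x·y is the number of positions in which both x and y have a 1.
|00⟩: (-0.3084 + 0.9513)/2 = 0.3215
|01⟩: (-0.3084 - 0.9513)/2 = -0.6299
|10⟩: (-0.3084 - 0.9513)/2 = -0.6299
|11⟩: (-0.3084 + 0.9513)/2 = 0.3215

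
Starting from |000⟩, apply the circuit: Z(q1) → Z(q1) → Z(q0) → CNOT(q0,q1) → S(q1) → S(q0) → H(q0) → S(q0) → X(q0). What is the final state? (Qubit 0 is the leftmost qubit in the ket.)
(1/√2)i|000⟩ + 1/√2|100⟩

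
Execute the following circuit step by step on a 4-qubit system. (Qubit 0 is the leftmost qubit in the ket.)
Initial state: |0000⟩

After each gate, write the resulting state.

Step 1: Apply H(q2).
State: 1/√2|0000⟩ + 1/√2|0010⟩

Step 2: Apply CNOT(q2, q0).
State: 1/√2|0000⟩ + 1/√2|1010⟩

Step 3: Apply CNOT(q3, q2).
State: 1/√2|0000⟩ + 1/√2|1010⟩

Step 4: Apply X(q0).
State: 1/√2|0010⟩ + 1/√2|1000⟩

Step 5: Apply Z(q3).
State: 1/√2|0010⟩ + 1/√2|1000⟩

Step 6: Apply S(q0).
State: 1/√2|0010⟩ + (1/√2)i|1000⟩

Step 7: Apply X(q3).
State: 1/√2|0011⟩ + (1/√2)i|1001⟩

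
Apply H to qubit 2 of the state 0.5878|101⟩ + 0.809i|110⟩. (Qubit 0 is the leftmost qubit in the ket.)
0.4156|100⟩ - 0.4156|101⟩ + 0.572i|110⟩ + 0.572i|111⟩

H on qubit 2 mixes each pair of kets that differ only in qubit 2: amplitudes (a, b) of (|…0…⟩, |…1…⟩) become ((a + b)/√2, (a − b)/√2). Kets absent from the input have amplitude 0.
(|100⟩, |101⟩): (a, b) = (0, 0.5878) → (0.4156, -0.4156)
(|110⟩, |111⟩): (a, b) = (0.809i, 0) → (0.572i, 0.572i)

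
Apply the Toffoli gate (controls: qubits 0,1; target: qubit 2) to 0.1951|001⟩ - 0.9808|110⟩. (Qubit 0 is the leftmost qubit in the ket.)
0.1951|001⟩ - 0.9808|111⟩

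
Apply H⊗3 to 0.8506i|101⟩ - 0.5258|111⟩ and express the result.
(-0.1859 + 0.3007i)|000⟩ + (0.1859 - 0.3007i)|001⟩ + (0.1859 + 0.3007i)|010⟩ + (-0.1859 - 0.3007i)|011⟩ + (0.1859 - 0.3007i)|100⟩ + (-0.1859 + 0.3007i)|101⟩ + (-0.1859 - 0.3007i)|110⟩ + (0.1859 + 0.3007i)|111⟩

H⊗3 gives amp(|y⟩) = (1/2√2) Σ_x (−1)^(x·y) amp(|x⟩), where x·y is the number of positions in which both x and y have a 1.
|000⟩: (0.8506i - 0.5258)/(2√2) = (-0.1859 + 0.3007i)
|001⟩: (-0.8506i + 0.5258)/(2√2) = (0.1859 - 0.3007i)
|010⟩: (0.8506i + 0.5258)/(2√2) = (0.1859 + 0.3007i)
|011⟩: (-0.8506i - 0.5258)/(2√2) = (-0.1859 - 0.3007i)
|100⟩: (-0.8506i + 0.5258)/(2√2) = (0.1859 - 0.3007i)
|101⟩: (0.8506i - 0.5258)/(2√2) = (-0.1859 + 0.3007i)
|110⟩: (-0.8506i - 0.5258)/(2√2) = (-0.1859 - 0.3007i)
|111⟩: (0.8506i + 0.5258)/(2√2) = (0.1859 + 0.3007i)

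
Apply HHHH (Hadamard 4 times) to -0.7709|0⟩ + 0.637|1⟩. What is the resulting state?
-0.7709|0⟩ + 0.637|1⟩

H² = I, so an even number of Hadamards cancels: H^4 = I and the state is unchanged.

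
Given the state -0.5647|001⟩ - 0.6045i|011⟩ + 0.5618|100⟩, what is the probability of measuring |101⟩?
0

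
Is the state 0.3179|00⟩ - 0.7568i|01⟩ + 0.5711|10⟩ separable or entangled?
Entangled

Writing the state as a|00⟩ + b|01⟩ + c|10⟩ + d|11⟩, it is a product state iff ad − bc = 0.
Here (a, b, c, d) = (0.3179, -0.7568i, 0.5711, 0): ad − bc = (0.3179)(0) − (-0.7568i)(0.5711) = 0.4322i ≠ 0, so the state is entangled.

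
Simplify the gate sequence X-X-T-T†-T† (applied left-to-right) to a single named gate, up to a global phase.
T†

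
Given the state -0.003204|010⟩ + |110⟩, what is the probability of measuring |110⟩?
1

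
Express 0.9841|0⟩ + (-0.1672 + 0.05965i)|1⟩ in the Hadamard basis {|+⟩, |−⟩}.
(0.5776 + 0.04218i)|+⟩ + (0.8141 - 0.04218i)|−⟩

With |ψ⟩ = α|0⟩ + β|1⟩, the Hadamard-basis coefficients are ⟨+|ψ⟩ = (α + β)/√2 and ⟨−|ψ⟩ = (α − β)/√2.
Here α = 0.9841, β = (-0.1672 + 0.05965i): (α + β)/√2 = (0.5776 + 0.04218i), (α − β)/√2 = (0.8141 - 0.04218i).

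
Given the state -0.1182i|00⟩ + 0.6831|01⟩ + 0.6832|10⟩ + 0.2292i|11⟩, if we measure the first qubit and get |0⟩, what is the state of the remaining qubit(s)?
-0.1705i|0⟩ + 0.9854|1⟩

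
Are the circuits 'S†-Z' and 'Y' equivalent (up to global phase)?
No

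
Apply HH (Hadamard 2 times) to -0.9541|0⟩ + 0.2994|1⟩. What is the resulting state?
-0.9541|0⟩ + 0.2994|1⟩

H² = I, so an even number of Hadamards cancels: H^2 = I and the state is unchanged.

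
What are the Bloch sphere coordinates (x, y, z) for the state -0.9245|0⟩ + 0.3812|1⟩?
(-0.7048, 0, 0.7094)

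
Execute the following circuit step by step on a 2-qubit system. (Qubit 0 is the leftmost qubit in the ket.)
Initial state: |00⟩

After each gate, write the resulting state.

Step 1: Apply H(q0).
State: 1/√2|00⟩ + 1/√2|10⟩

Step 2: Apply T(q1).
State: 1/√2|00⟩ + 1/√2|10⟩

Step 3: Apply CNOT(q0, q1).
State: 1/√2|00⟩ + 1/√2|11⟩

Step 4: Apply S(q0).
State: 1/√2|00⟩ + (1/√2)i|11⟩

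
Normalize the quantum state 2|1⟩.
|1⟩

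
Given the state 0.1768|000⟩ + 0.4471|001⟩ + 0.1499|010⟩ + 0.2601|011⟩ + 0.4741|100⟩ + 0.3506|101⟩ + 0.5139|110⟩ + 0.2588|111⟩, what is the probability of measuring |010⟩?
0.02247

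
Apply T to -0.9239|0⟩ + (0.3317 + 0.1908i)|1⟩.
-0.9239|0⟩ + (0.09963 + 0.3695i)|1⟩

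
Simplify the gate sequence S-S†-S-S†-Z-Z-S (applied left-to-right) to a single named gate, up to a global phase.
S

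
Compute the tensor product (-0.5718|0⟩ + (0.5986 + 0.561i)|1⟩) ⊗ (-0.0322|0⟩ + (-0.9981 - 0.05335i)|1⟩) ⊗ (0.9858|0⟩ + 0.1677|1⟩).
0.01815|000⟩ + 0.003088|001⟩ + (0.5626 + 0.03007i)|010⟩ + (0.09571 + 0.005116i)|011⟩ + (-0.019 - 0.01781i)|100⟩ + (-0.003232 - 0.003029i)|101⟩ + (-0.5595 - 0.5835i)|110⟩ + (-0.09518 - 0.09926i)|111⟩

amp(|b₁b₂…⟩) = product of the factor amplitudes for bits b₁, b₂, …; only kets whose every factor amplitude is nonzero survive.
|000⟩: (-0.5718)(-0.0322)(0.9858) = 0.01815
|001⟩: (-0.5718)(-0.0322)(0.1677) = 0.003088
|010⟩: (-0.5718)(-0.9981 - 0.05335i)(0.9858) = (0.5626 + 0.03007i)
|011⟩: (-0.5718)(-0.9981 - 0.05335i)(0.1677) = (0.09571 + 0.005116i)
|100⟩: (0.5986 + 0.561i)(-0.0322)(0.9858) = (-0.019 - 0.01781i)
|101⟩: (0.5986 + 0.561i)(-0.0322)(0.1677) = (-0.003232 - 0.003029i)
|110⟩: (0.5986 + 0.561i)(-0.9981 - 0.05335i)(0.9858) = (-0.5595 - 0.5835i)
|111⟩: (0.5986 + 0.561i)(-0.9981 - 0.05335i)(0.1677) = (-0.09518 - 0.09926i)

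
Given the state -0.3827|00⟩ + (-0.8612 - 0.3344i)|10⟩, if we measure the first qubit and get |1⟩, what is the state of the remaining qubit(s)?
(-0.9322 - 0.362i)|0⟩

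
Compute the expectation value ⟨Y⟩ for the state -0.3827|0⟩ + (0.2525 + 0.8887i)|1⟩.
-0.6802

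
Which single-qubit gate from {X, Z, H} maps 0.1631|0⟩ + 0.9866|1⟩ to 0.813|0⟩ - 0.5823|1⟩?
H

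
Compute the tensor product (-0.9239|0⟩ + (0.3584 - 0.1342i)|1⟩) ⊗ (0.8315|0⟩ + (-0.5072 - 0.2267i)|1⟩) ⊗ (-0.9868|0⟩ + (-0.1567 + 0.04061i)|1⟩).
0.7581|000⟩ + (0.1204 - 0.0312i)|001⟩ + (-0.4624 - 0.2067i)|010⟩ + (-0.08194 - 0.01379i)|011⟩ + (-0.2941 + 0.1101i)|100⟩ + (-0.04217 + 0.02959i)|101⟩ + (0.2094 + 0.01301i)|110⟩ + (0.03379 - 0.006552i)|111⟩

amp(|b₁b₂…⟩) = product of the factor amplitudes for bits b₁, b₂, …; only kets whose every factor amplitude is nonzero survive.
|000⟩: (-0.9239)(0.8315)(-0.9868) = 0.7581
|001⟩: (-0.9239)(0.8315)(-0.1567 + 0.04061i) = (0.1204 - 0.0312i)
|010⟩: (-0.9239)(-0.5072 - 0.2267i)(-0.9868) = (-0.4624 - 0.2067i)
|011⟩: (-0.9239)(-0.5072 - 0.2267i)(-0.1567 + 0.04061i) = (-0.08194 - 0.01379i)
|100⟩: (0.3584 - 0.1342i)(0.8315)(-0.9868) = (-0.2941 + 0.1101i)
|101⟩: (0.3584 - 0.1342i)(0.8315)(-0.1567 + 0.04061i) = (-0.04217 + 0.02959i)
|110⟩: (0.3584 - 0.1342i)(-0.5072 - 0.2267i)(-0.9868) = (0.2094 + 0.01301i)
|111⟩: (0.3584 - 0.1342i)(-0.5072 - 0.2267i)(-0.1567 + 0.04061i) = (0.03379 - 0.006552i)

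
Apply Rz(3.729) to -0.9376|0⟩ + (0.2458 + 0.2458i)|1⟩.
(0.2714 + 0.8975i)|0⟩ + (-0.3064 + 0.1641i)|1⟩

Rz(3.729) = [[e^(−iθ/2), 0], [0, e^(iθ/2)]] with e^(±iθ/2) = cos(θ/2) ± i·sin(θ/2); θ = 3.729, cos(θ/2) ≈ -0.289499, sin(θ/2) ≈ 0.957178.
With a = amp(|0⟩) = -0.9376 and b = amp(|1⟩) = (0.2458 + 0.2458i):
new amp(|0⟩) = (-0.289499 - 0.957178i)·a = (0.2714 + 0.8975i)
new amp(|1⟩) = (-0.289499 + 0.957178i)·b = (-0.3064 + 0.1641i)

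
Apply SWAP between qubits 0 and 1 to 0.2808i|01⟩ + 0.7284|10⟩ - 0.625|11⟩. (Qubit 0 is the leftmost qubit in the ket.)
0.7284|01⟩ + 0.2808i|10⟩ - 0.625|11⟩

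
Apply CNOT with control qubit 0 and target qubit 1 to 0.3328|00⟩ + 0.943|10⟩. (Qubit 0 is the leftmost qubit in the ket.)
0.3328|00⟩ + 0.943|11⟩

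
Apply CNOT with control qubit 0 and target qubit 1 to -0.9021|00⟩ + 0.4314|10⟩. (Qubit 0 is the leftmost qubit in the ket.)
-0.9021|00⟩ + 0.4314|11⟩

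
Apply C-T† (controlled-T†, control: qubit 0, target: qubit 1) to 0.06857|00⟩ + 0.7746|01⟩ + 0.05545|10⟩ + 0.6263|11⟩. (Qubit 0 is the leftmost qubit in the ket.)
0.06857|00⟩ + 0.7746|01⟩ + 0.05545|10⟩ + (0.4429 - 0.4429i)|11⟩

C-T† leaves the control-|0⟩ kets |00⟩, |01⟩ unchanged and applies T† to qubit 1 on the control-|1⟩ pair (|10⟩, |11⟩).
T† = [[1, 0], [0, (1/√2 - (1/√2)i)]].
With a = amp(|10⟩) = 0.05545 and b = amp(|11⟩) = 0.6263:
new amp(|10⟩) = (1)·a = 0.05545
new amp(|11⟩) = (1/√2 - (1/√2)i)·b = (0.4429 - 0.4429i)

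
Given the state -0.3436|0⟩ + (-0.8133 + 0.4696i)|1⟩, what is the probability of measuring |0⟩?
0.1181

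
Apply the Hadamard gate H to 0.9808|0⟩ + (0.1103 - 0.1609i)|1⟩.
(0.7715 - 0.1138i)|0⟩ + (0.6155 + 0.1138i)|1⟩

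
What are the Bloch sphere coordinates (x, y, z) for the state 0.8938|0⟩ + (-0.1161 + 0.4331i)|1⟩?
(-0.2075, 0.7742, 0.5978)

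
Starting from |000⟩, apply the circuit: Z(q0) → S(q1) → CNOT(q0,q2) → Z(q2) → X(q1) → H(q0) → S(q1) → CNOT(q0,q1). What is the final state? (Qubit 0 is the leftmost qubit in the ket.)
(1/√2)i|010⟩ + (1/√2)i|100⟩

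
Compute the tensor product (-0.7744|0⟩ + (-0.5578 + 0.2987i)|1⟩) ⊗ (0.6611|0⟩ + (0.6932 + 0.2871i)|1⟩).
-0.512|00⟩ + (-0.5368 - 0.2223i)|01⟩ + (-0.3688 + 0.1975i)|10⟩ + (-0.4724 + 0.04691i)|11⟩

amp(|b₁b₂…⟩) = product of the factor amplitudes for bits b₁, b₂, …; only kets whose every factor amplitude is nonzero survive.
|00⟩: (-0.7744)(0.6611) = -0.512
|01⟩: (-0.7744)(0.6932 + 0.2871i) = (-0.5368 - 0.2223i)
|10⟩: (-0.5578 + 0.2987i)(0.6611) = (-0.3688 + 0.1975i)
|11⟩: (-0.5578 + 0.2987i)(0.6932 + 0.2871i) = (-0.4724 + 0.04691i)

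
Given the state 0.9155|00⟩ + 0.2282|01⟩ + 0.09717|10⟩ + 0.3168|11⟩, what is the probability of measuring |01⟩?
0.05208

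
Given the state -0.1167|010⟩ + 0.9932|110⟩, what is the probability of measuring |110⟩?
0.9864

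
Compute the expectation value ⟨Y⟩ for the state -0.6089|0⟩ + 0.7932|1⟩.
0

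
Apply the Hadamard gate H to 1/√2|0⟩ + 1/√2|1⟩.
|0⟩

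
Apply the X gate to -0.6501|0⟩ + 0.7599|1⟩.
0.7599|0⟩ - 0.6501|1⟩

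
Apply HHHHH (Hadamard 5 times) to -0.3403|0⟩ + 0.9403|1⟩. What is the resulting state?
0.4243|0⟩ - 0.9055|1⟩

H² = I, so H^5 = H: a single Hadamard. With (a, b) = (-0.3403, 0.9403), H gives ((a + b)/√2, (a − b)/√2) = (0.4243, -0.9055).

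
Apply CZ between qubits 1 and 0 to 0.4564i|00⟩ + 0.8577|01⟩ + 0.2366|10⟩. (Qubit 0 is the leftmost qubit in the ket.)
0.4564i|00⟩ + 0.8577|01⟩ + 0.2366|10⟩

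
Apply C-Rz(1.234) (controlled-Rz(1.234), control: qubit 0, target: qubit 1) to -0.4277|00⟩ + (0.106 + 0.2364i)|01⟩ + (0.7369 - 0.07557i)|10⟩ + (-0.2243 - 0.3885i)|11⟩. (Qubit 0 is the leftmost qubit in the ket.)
-0.4277|00⟩ + (0.106 + 0.2364i)|01⟩ + (0.5573 - 0.488i)|10⟩ + (0.04184 - 0.4466i)|11⟩

C-Rz(1.234) leaves the control-|0⟩ kets |00⟩, |01⟩ unchanged and applies Rz(1.234) to qubit 1 on the control-|1⟩ pair (|10⟩, |11⟩).
Rz(1.234) = [[e^(−iθ/2), 0], [0, e^(iθ/2)]] with e^(±iθ/2) = cos(θ/2) ± i·sin(θ/2); θ = 1.234, cos(θ/2) ≈ 0.815618, sin(θ/2) ≈ 0.578591.
With a = amp(|10⟩) = (0.7369 - 0.07557i) and b = amp(|11⟩) = (-0.2243 - 0.3885i):
new amp(|10⟩) = (0.815618 - 0.578591i)·a = (0.5573 - 0.488i)
new amp(|11⟩) = (0.815618 + 0.578591i)·b = (0.04184 - 0.4466i)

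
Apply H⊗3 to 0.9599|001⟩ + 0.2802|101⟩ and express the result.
0.4384|000⟩ - 0.4384|001⟩ + 0.4384|010⟩ - 0.4384|011⟩ + 0.2403|100⟩ - 0.2403|101⟩ + 0.2403|110⟩ - 0.2403|111⟩

H⊗3 gives amp(|y⟩) = (1/2√2) Σ_x (−1)^(x·y) amp(|x⟩), where x·y is the number of positions in which both x and y have a 1.
|000⟩: (0.9599 + 0.2802)/(2√2) = 0.4384
|001⟩: (-0.9599 - 0.2802)/(2√2) = -0.4384
|010⟩: (0.9599 + 0.2802)/(2√2) = 0.4384
|011⟩: (-0.9599 - 0.2802)/(2√2) = -0.4384
|100⟩: (0.9599 - 0.2802)/(2√2) = 0.2403
|101⟩: (-0.9599 + 0.2802)/(2√2) = -0.2403
|110⟩: (0.9599 - 0.2802)/(2√2) = 0.2403
|111⟩: (-0.9599 + 0.2802)/(2√2) = -0.2403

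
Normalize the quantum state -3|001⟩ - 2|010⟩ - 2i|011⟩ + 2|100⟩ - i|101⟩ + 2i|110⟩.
-0.5883|001⟩ - 0.3922|010⟩ - 0.3922i|011⟩ + 0.3922|100⟩ - 0.1961i|101⟩ + 0.3922i|110⟩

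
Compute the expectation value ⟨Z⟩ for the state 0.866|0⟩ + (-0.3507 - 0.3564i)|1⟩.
0.4999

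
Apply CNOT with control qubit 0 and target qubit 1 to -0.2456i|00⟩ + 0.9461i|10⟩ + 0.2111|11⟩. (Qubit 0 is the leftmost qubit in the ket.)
-0.2456i|00⟩ + 0.2111|10⟩ + 0.9461i|11⟩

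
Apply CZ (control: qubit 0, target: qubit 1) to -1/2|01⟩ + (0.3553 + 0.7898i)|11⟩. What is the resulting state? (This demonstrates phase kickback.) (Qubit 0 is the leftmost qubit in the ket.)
-1/2|01⟩ + (-0.3553 - 0.7898i)|11⟩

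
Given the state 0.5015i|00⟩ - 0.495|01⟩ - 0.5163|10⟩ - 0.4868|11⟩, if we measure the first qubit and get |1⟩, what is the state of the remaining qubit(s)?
-0.7276|0⟩ - 0.686|1⟩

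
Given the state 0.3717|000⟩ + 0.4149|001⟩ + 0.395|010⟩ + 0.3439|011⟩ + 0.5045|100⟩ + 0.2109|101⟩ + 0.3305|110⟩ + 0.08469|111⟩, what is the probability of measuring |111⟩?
0.007172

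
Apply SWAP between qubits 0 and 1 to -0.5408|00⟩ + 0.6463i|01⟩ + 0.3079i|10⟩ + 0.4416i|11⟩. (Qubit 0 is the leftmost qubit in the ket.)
-0.5408|00⟩ + 0.3079i|01⟩ + 0.6463i|10⟩ + 0.4416i|11⟩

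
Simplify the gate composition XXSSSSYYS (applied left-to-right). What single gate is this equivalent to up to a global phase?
S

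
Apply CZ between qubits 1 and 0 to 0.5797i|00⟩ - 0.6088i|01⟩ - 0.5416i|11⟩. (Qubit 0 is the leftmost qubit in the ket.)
0.5797i|00⟩ - 0.6088i|01⟩ + 0.5416i|11⟩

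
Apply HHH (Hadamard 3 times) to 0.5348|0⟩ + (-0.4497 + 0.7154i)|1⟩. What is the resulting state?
(0.06017 + 0.5059i)|0⟩ + (0.6961 - 0.5059i)|1⟩

H² = I, so H^3 = H: a single Hadamard. With (a, b) = (0.5348, (-0.4497 + 0.7154i)), H gives ((a + b)/√2, (a − b)/√2) = ((0.06017 + 0.5059i), (0.6961 - 0.5059i)).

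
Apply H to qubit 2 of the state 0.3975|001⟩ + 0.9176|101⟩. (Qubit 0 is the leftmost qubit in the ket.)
0.2811|000⟩ - 0.2811|001⟩ + 0.6488|100⟩ - 0.6488|101⟩

H on qubit 2 mixes each pair of kets that differ only in qubit 2: amplitudes (a, b) of (|…0…⟩, |…1…⟩) become ((a + b)/√2, (a − b)/√2). Kets absent from the input have amplitude 0.
(|000⟩, |001⟩): (a, b) = (0, 0.3975) → (0.2811, -0.2811)
(|100⟩, |101⟩): (a, b) = (0, 0.9176) → (0.6488, -0.6488)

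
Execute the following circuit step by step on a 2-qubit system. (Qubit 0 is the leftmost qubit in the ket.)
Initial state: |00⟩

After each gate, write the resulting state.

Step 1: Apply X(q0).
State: |10⟩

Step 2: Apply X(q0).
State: |00⟩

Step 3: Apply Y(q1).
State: i|01⟩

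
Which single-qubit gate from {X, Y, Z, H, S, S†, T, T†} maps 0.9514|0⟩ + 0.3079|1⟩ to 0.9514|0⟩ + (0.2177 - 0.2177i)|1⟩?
T†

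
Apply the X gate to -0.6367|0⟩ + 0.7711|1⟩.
0.7711|0⟩ - 0.6367|1⟩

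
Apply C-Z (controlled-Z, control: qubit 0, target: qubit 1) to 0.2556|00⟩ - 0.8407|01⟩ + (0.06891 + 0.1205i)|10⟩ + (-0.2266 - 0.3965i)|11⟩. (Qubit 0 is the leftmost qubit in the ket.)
0.2556|00⟩ - 0.8407|01⟩ + (0.06891 + 0.1205i)|10⟩ + (0.2266 + 0.3965i)|11⟩

C-Z leaves the control-|0⟩ kets |00⟩, |01⟩ unchanged and applies Z to qubit 1 on the control-|1⟩ pair (|10⟩, |11⟩).
Z = [[1, 0], [0, -1]].
With a = amp(|10⟩) = (0.06891 + 0.1205i) and b = amp(|11⟩) = (-0.2266 - 0.3965i):
new amp(|10⟩) = (1)·a = (0.06891 + 0.1205i)
new amp(|11⟩) = (-1)·b = (0.2266 + 0.3965i)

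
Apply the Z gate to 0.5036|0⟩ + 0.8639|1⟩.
0.5036|0⟩ - 0.8639|1⟩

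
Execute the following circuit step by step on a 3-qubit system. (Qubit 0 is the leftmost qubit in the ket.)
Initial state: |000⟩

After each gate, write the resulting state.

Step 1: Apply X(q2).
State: |001⟩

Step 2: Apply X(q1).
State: |011⟩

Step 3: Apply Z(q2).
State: -|011⟩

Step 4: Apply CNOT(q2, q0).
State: -|111⟩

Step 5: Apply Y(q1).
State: i|101⟩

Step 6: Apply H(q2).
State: (1/√2)i|100⟩ - (1/√2)i|101⟩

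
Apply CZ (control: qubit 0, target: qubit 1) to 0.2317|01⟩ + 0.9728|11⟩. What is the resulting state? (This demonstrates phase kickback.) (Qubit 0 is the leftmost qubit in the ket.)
0.2317|01⟩ - 0.9728|11⟩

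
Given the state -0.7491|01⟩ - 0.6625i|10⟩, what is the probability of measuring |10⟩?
0.4389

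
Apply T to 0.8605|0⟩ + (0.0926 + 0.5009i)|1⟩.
0.8605|0⟩ + (-0.2887 + 0.4197i)|1⟩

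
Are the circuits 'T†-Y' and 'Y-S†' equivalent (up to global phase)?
No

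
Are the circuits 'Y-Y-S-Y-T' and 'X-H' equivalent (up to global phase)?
No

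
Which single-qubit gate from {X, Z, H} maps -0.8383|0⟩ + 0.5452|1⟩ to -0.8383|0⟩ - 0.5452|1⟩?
Z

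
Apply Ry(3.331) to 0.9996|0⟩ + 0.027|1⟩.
-0.1214|0⟩ + 0.9926|1⟩

Ry(3.331) = [[cos(θ/2), −sin(θ/2)], [sin(θ/2), cos(θ/2)]]; θ = 3.331, cos(θ/2) ≈ -0.0945622, sin(θ/2) ≈ 0.995519.
With a = amp(|0⟩) = 0.9996 and b = amp(|1⟩) = 0.027:
new amp(|0⟩) = (-0.0945622)·a + (-0.995519)·b = -0.1214
new amp(|1⟩) = (0.995519)·a + (-0.0945622)·b = 0.9926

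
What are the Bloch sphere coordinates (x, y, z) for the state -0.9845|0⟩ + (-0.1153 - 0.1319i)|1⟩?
(0.227, 0.2597, 0.9385)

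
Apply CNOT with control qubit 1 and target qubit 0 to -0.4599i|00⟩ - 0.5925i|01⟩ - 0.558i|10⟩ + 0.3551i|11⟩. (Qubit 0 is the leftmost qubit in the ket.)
-0.4599i|00⟩ + 0.3551i|01⟩ - 0.558i|10⟩ - 0.5925i|11⟩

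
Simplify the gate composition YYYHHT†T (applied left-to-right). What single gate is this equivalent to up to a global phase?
Y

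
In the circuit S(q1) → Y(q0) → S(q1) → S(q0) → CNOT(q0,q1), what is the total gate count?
5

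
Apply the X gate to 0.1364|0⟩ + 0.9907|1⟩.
0.9907|0⟩ + 0.1364|1⟩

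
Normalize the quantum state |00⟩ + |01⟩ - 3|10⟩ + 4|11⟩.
0.1925|00⟩ + 0.1925|01⟩ - 1/√3|10⟩ + 0.7698|11⟩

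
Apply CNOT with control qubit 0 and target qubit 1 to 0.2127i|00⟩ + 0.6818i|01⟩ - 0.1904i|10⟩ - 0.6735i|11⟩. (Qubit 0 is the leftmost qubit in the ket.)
0.2127i|00⟩ + 0.6818i|01⟩ - 0.6735i|10⟩ - 0.1904i|11⟩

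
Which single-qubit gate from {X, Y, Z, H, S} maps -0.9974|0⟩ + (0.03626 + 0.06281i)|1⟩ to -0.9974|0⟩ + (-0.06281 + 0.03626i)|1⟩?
S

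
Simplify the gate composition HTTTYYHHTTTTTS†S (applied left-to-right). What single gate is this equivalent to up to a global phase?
H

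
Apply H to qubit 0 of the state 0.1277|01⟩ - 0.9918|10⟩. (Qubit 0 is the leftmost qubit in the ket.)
-0.7013|00⟩ + 0.0903|01⟩ + 0.7013|10⟩ + 0.0903|11⟩

H on qubit 0 mixes each pair of kets that differ only in qubit 0: amplitudes (a, b) of (|…0…⟩, |…1…⟩) become ((a + b)/√2, (a − b)/√2). Kets absent from the input have amplitude 0.
(|00⟩, |10⟩): (a, b) = (0, -0.9918) → (-0.7013, 0.7013)
(|01⟩, |11⟩): (a, b) = (0.1277, 0) → (0.0903, 0.0903)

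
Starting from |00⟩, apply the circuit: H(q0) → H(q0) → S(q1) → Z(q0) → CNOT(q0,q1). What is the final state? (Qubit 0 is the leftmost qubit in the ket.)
|00⟩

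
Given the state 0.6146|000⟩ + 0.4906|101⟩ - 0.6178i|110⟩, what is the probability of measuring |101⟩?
0.2407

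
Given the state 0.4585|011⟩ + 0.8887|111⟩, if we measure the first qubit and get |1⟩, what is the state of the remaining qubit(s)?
|11⟩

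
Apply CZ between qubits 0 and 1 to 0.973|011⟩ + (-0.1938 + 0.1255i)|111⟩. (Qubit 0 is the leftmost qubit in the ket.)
0.973|011⟩ + (0.1938 - 0.1255i)|111⟩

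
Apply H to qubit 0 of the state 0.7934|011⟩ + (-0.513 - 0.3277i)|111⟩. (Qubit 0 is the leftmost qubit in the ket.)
(0.1983 - 0.2317i)|011⟩ + (0.9238 + 0.2317i)|111⟩

H on qubit 0 mixes each pair of kets that differ only in qubit 0: amplitudes (a, b) of (|…0…⟩, |…1…⟩) become ((a + b)/√2, (a − b)/√2). Kets absent from the input have amplitude 0.
(|011⟩, |111⟩): (a, b) = (0.7934, (-0.513 - 0.3277i)) → ((0.1983 - 0.2317i), (0.9238 + 0.2317i))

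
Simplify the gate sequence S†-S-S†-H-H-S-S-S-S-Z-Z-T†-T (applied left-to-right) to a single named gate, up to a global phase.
S†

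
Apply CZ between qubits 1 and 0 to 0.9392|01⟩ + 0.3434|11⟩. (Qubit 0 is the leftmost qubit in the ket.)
0.9392|01⟩ - 0.3434|11⟩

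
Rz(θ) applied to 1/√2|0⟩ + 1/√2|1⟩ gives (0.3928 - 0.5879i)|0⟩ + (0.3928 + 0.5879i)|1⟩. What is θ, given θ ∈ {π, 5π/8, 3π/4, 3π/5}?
5π/8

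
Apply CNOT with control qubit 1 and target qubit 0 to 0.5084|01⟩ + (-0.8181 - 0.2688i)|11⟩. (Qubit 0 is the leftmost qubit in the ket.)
(-0.8181 - 0.2688i)|01⟩ + 0.5084|11⟩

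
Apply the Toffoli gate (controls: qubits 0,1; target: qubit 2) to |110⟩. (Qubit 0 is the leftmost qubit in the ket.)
|111⟩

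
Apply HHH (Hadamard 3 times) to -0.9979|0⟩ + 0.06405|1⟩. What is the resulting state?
-0.6603|0⟩ - 0.7509|1⟩

H² = I, so H^3 = H: a single Hadamard. With (a, b) = (-0.9979, 0.06405), H gives ((a + b)/√2, (a − b)/√2) = (-0.6603, -0.7509).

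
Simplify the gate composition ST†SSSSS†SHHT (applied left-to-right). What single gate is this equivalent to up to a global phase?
S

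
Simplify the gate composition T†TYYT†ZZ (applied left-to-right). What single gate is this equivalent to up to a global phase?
T†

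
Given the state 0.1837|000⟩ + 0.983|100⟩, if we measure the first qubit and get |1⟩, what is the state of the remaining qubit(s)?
|00⟩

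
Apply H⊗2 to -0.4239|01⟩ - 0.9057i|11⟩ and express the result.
(-0.212 - 0.4529i)|00⟩ + (0.212 + 0.4529i)|01⟩ + (-0.212 + 0.4529i)|10⟩ + (0.212 - 0.4529i)|11⟩

H⊗2 gives amp(|y⟩) = (1/2) Σ_x (−1)^(x·y) amp(|x⟩), where x·y is the number of positions in which both x and y have a 1.
|00⟩: (-0.4239 - 0.9057i)/2 = (-0.212 - 0.4529i)
|01⟩: (0.4239 + 0.9057i)/2 = (0.212 + 0.4529i)
|10⟩: (-0.4239 + 0.9057i)/2 = (-0.212 + 0.4529i)
|11⟩: (0.4239 - 0.9057i)/2 = (0.212 - 0.4529i)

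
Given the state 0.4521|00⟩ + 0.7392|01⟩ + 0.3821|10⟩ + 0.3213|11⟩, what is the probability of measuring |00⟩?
0.2044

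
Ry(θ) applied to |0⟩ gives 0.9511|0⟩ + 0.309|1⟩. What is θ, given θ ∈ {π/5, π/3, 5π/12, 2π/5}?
π/5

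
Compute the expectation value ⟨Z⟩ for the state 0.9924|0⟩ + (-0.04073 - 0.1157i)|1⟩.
0.9698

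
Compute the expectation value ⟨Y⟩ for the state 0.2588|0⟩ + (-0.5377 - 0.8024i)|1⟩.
-0.4153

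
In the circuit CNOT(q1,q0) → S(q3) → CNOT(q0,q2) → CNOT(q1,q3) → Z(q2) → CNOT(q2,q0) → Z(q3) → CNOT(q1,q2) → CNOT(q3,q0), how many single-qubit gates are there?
3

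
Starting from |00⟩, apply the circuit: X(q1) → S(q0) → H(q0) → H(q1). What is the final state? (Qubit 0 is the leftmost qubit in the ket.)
1/2|00⟩ - 1/2|01⟩ + 1/2|10⟩ - 1/2|11⟩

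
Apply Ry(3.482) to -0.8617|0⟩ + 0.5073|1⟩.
-0.354|0⟩ - 0.9352|1⟩

Ry(3.482) = [[cos(θ/2), −sin(θ/2)], [sin(θ/2), cos(θ/2)]]; θ = 3.482, cos(θ/2) ≈ -0.169383, sin(θ/2) ≈ 0.98555.
With a = amp(|0⟩) = -0.8617 and b = amp(|1⟩) = 0.5073:
new amp(|0⟩) = (-0.169383)·a + (-0.98555)·b = -0.354
new amp(|1⟩) = (0.98555)·a + (-0.169383)·b = -0.9352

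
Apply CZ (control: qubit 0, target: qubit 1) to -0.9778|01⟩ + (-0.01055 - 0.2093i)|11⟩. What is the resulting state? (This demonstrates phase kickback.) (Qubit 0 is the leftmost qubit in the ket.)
-0.9778|01⟩ + (0.01055 + 0.2093i)|11⟩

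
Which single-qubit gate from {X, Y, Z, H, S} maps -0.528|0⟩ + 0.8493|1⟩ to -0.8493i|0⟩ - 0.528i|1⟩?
Y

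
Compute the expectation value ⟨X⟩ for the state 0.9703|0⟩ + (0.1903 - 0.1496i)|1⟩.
0.3693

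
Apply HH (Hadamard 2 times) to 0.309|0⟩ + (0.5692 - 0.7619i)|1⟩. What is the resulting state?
0.309|0⟩ + (0.5692 - 0.7619i)|1⟩

H² = I, so an even number of Hadamards cancels: H^2 = I and the state is unchanged.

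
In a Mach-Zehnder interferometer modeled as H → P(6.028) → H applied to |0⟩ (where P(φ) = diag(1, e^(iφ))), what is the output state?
(0.9838 - 0.1262i)|0⟩ + (0.01619 + 0.1262i)|1⟩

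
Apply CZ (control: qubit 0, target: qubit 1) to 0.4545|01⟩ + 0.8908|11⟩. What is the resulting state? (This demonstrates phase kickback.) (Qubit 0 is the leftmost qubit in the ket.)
0.4545|01⟩ - 0.8908|11⟩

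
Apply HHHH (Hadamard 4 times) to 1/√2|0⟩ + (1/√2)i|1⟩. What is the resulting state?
1/√2|0⟩ + (1/√2)i|1⟩

H² = I, so an even number of Hadamards cancels: H^4 = I and the state is unchanged.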